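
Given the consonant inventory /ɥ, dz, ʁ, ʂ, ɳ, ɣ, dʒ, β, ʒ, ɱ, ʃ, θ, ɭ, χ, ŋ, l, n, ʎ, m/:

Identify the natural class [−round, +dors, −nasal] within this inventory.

First, the [−round] segments are /dz, ʁ, ʂ, ɳ, ɣ, dʒ, β, ʒ, ɱ, ʃ, θ, ɭ, χ, ŋ, l, n, ʎ, m/.
Of those, [+dorsal] gives /ʁ, ɣ, χ, ŋ, ʎ/.
Of those, [−nasal] leaves /ʁ, ɣ, χ, ʎ/.

ʁ, ɣ, χ, ʎ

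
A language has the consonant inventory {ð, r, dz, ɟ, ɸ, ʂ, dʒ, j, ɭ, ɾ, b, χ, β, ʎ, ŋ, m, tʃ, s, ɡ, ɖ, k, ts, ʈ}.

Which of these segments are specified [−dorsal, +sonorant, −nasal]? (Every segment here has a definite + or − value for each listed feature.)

r, ɭ, ɾ

The [−dorsal] segments are /ð, r, dz, ɸ, ʂ, dʒ, ɭ, ɾ, b, β, m, tʃ, s, ɖ, ts, ʈ/.
Within that set, [+sonorant] gives /r, ɭ, ɾ, m/.
Then [−nasal] leaves /r, ɭ, ɾ/.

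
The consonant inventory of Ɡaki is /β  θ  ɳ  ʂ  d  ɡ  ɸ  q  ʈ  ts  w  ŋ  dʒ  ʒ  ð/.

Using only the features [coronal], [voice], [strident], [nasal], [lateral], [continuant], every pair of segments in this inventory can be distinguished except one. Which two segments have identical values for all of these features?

/β/ (voiced bilabial fricative) and /w/ (labial-velar glide) are both [−coronal], [+voice], [−strident], [−nasal], [−lateral], [+continuant], so none of the listed features separates them. (They do differ in [sonorant], [round] and [dorsal], which are not among the given features.) Every other pair in the inventory differs on at least one listed feature.

β, w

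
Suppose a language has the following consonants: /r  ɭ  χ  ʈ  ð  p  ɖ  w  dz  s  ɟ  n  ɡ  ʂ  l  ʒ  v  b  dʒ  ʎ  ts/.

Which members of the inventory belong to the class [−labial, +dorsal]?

Eliminate segments failing any feature: /r, ɭ, ʈ, ð, ɖ, dz, s, n, ʂ, l, ʒ, dʒ, ts/ are [−dorsal]; /p, w, v, b/ are [+labial]. The remaining /χ, ɟ, ɡ, ʎ/ satisfy [−labial], [+dorsal].

χ, ɟ, ɡ, ʎ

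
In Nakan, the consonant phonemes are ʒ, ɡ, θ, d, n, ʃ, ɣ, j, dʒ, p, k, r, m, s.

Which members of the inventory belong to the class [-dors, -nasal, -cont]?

Checking each segment against [-dorsal], [-nasal], [-continuant]: /d/ (voiced alveolar stop), /dʒ/ (voiced postalveolar affricate), /p/ (voiceless bilabial stop) satisfy every feature; every other segment in the inventory fails at least one.

d, dʒ, p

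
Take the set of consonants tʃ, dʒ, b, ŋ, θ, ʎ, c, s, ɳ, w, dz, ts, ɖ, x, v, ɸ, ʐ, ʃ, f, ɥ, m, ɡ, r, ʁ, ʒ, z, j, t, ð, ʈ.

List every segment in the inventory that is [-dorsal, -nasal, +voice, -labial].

dʒ, dz, ɖ, ʐ, r, ʒ, z, ð

Checking each segment against [-dorsal], [-nasal], [+voice], [-labial]: /dʒ/ (voiced postalveolar affricate), /dz/ (voiced alveolar affricate), /ɖ/ (voiced retroflex stop), /ʐ/ (voiced retroflex fricative), /r/ (alveolar trill), /ʒ/ (voiced postalveolar fricative), among others, satisfy every feature; every other segment in the inventory fails at least one.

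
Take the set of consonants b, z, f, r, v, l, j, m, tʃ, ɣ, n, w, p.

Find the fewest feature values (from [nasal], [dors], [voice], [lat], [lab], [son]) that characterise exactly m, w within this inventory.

[+son, +lab]

/m, w/ are all [+sonorant], [+labial], and no other segment in the inventory matches both values. Dropping any one of them over-generates: [+labial] alone would also admit /b, f, v, p/; [+sonorant] alone would also admit /r, l, j, n/. No other single listed feature picks out exactly this set either, so fewer than two features will not do.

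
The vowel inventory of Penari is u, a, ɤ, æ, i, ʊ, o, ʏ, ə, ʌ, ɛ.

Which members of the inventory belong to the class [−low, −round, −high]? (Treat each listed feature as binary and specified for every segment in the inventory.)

ɤ, ə, ʌ, ɛ

Eliminate segments failing any feature: /u, ʊ, o, ʏ/ are [+round]; /a, æ/ are [+low]; /i/ is [+high]. The remaining /ɤ, ə, ʌ, ɛ/ satisfy [−low], [−round], [−high].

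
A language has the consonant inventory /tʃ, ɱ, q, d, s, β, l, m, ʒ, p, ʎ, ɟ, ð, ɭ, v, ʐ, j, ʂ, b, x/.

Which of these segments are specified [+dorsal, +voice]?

Eliminate segments failing any feature: /tʃ, ɱ, d, s, β, l, m, ʒ, p, ð, ɭ, v, ʐ, ʂ, b/ are [−dorsal]; /q, x/ are [−voice]. The remaining /ʎ, ɟ, j/ satisfy [+dorsal], [+voice].

ʎ, ɟ, j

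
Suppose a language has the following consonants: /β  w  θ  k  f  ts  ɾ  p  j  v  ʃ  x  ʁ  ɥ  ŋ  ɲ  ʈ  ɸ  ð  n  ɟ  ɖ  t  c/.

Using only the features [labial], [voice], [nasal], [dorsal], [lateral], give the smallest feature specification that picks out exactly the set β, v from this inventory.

[+voice, +labial, −dorsal]

Every target segment is [+voice], [+labial], [−dorsal]; each remaining inventory member fails at least one of these. Each conjunct is needed — [+labial, −dorsal] alone would also admit /f, p, ɸ/; [+voice, −dorsal] alone would also admit /ɾ, ð, n, ɖ/; [+voice, +labial] alone would also admit /w, ɥ/ — and no other combination of two listed features has exactly this extension, so three is the minimum.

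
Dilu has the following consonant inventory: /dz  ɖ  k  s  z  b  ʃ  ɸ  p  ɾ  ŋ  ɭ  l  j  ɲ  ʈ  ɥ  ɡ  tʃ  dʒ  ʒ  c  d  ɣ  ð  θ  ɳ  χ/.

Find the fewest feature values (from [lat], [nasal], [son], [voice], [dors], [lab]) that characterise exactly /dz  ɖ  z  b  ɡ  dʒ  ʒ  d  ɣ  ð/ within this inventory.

[−son, +voice]

The class [−sonorant], [+voice] has exactly /dz, ɖ, z, b, ɡ, dʒ, ʒ, d, ɣ, ð/ as its extension in this inventory. No smaller conjunction from the listed features achieves this: [+voice] alone would also admit /ɾ, ŋ, ɭ, l, …/; [−sonorant] alone would also admit /k, s, ʃ, ɸ, …/; and checking the remaining single features turns up none with this extension.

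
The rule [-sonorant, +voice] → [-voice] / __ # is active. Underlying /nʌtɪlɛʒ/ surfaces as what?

[nʌtɪlɛʃ]

The only segment in the rule's environment that also matches [-sonorant, +voice] is /ʒ/. Applying [-voice] turns the voiced postalveolar fricative into /ʃ/ (voiceless postalveolar fricative), giving [nʌtɪlɛʃ].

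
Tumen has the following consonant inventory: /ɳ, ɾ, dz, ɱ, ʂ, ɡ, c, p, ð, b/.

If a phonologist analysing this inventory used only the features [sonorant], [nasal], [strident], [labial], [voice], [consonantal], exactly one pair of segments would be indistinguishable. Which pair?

Both /ð/ and /ɡ/ are [−sonorant], [−nasal], [−strident], [−labial], [+voice], [+consonantal]. Since the list omits [continuant], [coronal] and [dorsal] — which do distinguish the voiced dental fricative from the voiced velar stop — this pair collapses; all other pairs remain distinct.

ð, ɡ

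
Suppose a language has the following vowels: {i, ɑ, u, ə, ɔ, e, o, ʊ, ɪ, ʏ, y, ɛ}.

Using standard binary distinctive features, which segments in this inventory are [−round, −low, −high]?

Among the inventory, the [−round] segments are /i, ɑ, ə, e, ɪ, ɛ/.
Intersecting with [−low] gives /i, ə, e, ɪ, ɛ/.
Then [−high] leaves /ə, e, ɛ/.

ə, e, ɛ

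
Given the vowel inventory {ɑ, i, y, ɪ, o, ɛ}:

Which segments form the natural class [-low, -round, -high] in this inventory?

Checking each segment against [-low], [-round], [-high]: /ɛ/ (mid front unrounded lax vowel) satisfies every feature; every other segment in the inventory fails at least one.

ɛ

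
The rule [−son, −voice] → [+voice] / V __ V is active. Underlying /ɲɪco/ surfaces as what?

Only /c/ occurs between two vowels (/ɪ/ __ /o/) and matches the structural description. It is a voiceless palatal stop, so [−son, −voice] holds; changing it to [+voice] with all other features held fixed yields /ɟ/ (voiced palatal stop). No other segment meets both the structural description and the environment, so the output is [ɲɪɟo].

[ɲɪɟo]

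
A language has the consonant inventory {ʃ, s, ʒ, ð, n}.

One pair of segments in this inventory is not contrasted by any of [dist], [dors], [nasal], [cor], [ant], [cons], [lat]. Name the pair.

/ʃ/ (voiceless postalveolar fricative) and /ʒ/ (voiced postalveolar fricative) are both [+distributed], [−dorsal], [−nasal], [+coronal], [−anterior], [+consonantal], [−lateral], so none of the listed features separates them. (They do differ in [voice], which is not among the given features.) Every other pair in the inventory differs on at least one listed feature.

ʃ, ʒ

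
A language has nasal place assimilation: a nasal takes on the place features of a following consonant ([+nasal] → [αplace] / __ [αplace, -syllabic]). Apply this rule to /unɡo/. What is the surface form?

[uŋɡo]

/n/ sits before the [+dorsal] consonant /ɡ/, so it takes on [+dorsal] and surfaces as /ŋ/. The rest of the form is unaffected: [uŋɡo].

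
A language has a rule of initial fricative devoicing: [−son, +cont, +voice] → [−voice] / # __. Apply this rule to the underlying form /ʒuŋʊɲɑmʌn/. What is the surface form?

[ʃuŋʊɲɑmʌn]

The only segment in the rule's environment that also matches [−son, +cont, +voice] is /ʒ/. Applying [−voice] turns the voiced postalveolar fricative into /ʃ/ (voiceless postalveolar fricative), giving [ʃuŋʊɲɑmʌn].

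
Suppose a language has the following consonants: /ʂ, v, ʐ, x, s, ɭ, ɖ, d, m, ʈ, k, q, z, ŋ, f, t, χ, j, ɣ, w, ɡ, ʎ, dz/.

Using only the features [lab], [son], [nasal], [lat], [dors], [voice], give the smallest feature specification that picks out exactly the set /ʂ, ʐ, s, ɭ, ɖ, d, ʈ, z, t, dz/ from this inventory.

[-lab, -dors]

The class [-labial], [-dorsal] has exactly /ʂ, ʐ, s, ɭ, ɖ, d, ʈ, z, t, dz/ as its extension in this inventory. No smaller conjunction from the listed features achieves this: [-dorsal] alone would also admit /v, m, f/; [-labial] alone would also admit /x, k, q, ŋ, …/; and checking the remaining single features turns up none with this extension.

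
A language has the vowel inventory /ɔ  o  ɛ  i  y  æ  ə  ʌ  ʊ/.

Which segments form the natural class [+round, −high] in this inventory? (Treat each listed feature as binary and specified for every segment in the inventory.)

The [+round] segments are /ɔ, o, y, ʊ/.
Then [−high] leaves /ɔ, o/.

ɔ, o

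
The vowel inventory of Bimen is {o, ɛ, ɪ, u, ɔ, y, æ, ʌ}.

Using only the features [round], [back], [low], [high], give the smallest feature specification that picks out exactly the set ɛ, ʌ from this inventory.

/ɛ, ʌ/ are all [−high], [−low], [−round], and no other segment in the inventory matches all three values. Dropping any one of them over-generates: [−low, −round] alone would also admit /ɪ/; [−high, −round] alone would also admit /æ/; [−high, −low] alone would also admit /o, ɔ/. No other combination of two listed features picks out exactly this set either, so fewer than three features will not do.

[−high, −low, −round]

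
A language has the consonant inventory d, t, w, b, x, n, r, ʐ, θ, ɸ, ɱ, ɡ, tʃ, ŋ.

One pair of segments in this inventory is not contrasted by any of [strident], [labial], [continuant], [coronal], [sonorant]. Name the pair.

d, t

/d/ (voiced alveolar stop) and /t/ (voiceless alveolar stop) are both [−strident], [−labial], [−continuant], [+coronal], [−sonorant], so none of the listed features separates them. (They do differ in [voice], which is not among the given features.) Every other pair in the inventory differs on at least one listed feature.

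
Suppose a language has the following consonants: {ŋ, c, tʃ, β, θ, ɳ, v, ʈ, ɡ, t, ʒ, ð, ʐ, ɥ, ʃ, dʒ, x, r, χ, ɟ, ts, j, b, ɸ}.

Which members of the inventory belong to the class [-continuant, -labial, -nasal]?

First, the [-continuant] segments are /ŋ, c, tʃ, ɳ, ʈ, ɡ, t, dʒ, ɟ, ts, b/.
Within that set, [-labial] gives /ŋ, c, tʃ, ɳ, ʈ, ɡ, t, dʒ, ɟ, ts/.
Then [-nasal] leaves /c, tʃ, ʈ, ɡ, t, dʒ, ɟ, ts/.

c, tʃ, ʈ, ɡ, t, dʒ, ɟ, ts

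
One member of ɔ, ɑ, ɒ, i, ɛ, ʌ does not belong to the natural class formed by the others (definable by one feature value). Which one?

i

/ɑ, ɔ, ɛ, ʌ, ɒ/ are all [−high], but /i/ (high front unrounded tense vowel) is [+high]. No other single segment can be removed to leave a set sharing one feature value that the removed segment lacks, so /i/ is the odd one out.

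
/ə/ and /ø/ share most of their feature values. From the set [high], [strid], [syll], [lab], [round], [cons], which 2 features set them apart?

/ə/ (mid central vowel (schwa)) and /ø/ (mid front rounded tense vowel) agree on [−high], [−strident], [+syllabic], [−consonantal]. They differ on [labial] (/ə/ [−], /ø/ [+]), [round] (/ə/ [−], /ø/ [+]).

[labial], [round]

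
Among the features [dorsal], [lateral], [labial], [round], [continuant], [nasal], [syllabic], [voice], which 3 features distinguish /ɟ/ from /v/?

[continuant], [labial], [dorsal]

/ɟ/ (voiced palatal stop) and /v/ (voiced labiodental fricative) agree on [−lateral], [−round], [−nasal], [−syllabic], [+voice]. They differ on [continuant] (/ɟ/ [−], /v/ [+]), [labial] (/ɟ/ [−], /v/ [+]), [dorsal] (/ɟ/ [+], /v/ [−]).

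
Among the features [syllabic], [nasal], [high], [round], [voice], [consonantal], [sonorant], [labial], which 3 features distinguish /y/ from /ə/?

[labial], [round], [high]

The two segments share [+syllabic], [−nasal], [+voice], [−consonantal], [+sonorant]. The only features from the list on which they differ: /y/ is [+labial] while /ə/ is [−labial]; /y/ is [+round] while /ə/ is [−round]; /y/ is [+high] while /ə/ is [−high].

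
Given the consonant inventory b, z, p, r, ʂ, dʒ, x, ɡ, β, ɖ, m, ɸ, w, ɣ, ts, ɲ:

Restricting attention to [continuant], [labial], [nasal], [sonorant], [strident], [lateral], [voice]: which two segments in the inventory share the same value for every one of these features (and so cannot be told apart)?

ɖ, ɡ

/ɖ/ (voiced retroflex stop) and /ɡ/ (voiced velar stop) are both [-continuant], [-labial], [-nasal], [-sonorant], [-strident], [-lateral], [+voice], so none of the listed features separates them. (They do differ in [coronal] and [dorsal], which are not among the given features.) Every other pair in the inventory differs on at least one listed feature.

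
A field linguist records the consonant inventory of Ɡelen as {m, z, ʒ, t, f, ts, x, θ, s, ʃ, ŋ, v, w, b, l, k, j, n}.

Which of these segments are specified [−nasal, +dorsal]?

First, the [−nasal] segments are /z, ʒ, t, f, ts, x, θ, s, ʃ, v, w, b, l, k, j/.
Within that set, [+dorsal] leaves /x, w, k, j/.

x, w, k, j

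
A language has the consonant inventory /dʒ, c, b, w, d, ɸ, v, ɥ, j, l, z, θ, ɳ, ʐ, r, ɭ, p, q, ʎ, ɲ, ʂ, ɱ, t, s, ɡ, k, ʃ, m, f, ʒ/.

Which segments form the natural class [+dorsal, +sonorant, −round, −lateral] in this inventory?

First, the [+dorsal] segments are /c, w, ɥ, j, q, ʎ, ɲ, ɡ, k/.
Of those, [+sonorant] gives /w, ɥ, j, ʎ, ɲ/.
Within that set, [−round] gives /j, ʎ, ɲ/.
Among these, [−lateral] leaves /j, ɲ/.

j, ɲ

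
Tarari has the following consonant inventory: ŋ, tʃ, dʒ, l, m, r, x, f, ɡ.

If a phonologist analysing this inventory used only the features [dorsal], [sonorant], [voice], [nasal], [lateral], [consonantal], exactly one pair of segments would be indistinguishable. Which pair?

f, tʃ

Both /f/ and /tʃ/ are [−dorsal], [−sonorant], [−voice], [−nasal], [−lateral], [+consonantal]. Since the list omits [continuant], [labial] and [coronal] — which do distinguish the voiceless labiodental fricative from the voiceless postalveolar affricate — this pair collapses; all other pairs remain distinct.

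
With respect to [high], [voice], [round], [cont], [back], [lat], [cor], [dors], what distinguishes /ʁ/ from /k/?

[voice], [continuant], [high]

/ʁ/ is the voiced uvular fricative and /k/ is the voiceless velar stop. Both are [−round], [+back], [−lateral], [−coronal], [+dorsal]. /ʁ/ is [+voice] while /k/ is [−voice]; /ʁ/ is [+continuant] while /k/ is [−continuant]; /ʁ/ is [−high] while /k/ is [+high], so the distinguishing features are [voice], [continuant], [high].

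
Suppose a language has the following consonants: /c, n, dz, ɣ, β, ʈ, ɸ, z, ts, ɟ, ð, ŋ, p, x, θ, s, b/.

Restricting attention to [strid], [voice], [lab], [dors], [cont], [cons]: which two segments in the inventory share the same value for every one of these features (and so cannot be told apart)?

/ɟ/ (voiced palatal stop) and /ŋ/ (velar nasal) are both [−strident], [+voice], [−labial], [+dorsal], [−continuant], [+consonantal], so none of the listed features separates them. (They do differ in [sonorant], [nasal] and [back], which are not among the given features.) Every other pair in the inventory differs on at least one listed feature.

ɟ, ŋ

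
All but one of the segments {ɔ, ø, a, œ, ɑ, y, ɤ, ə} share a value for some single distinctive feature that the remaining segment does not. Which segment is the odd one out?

y

The remaining segments after removing /y/ share [−high]; /y/ (high front rounded tense vowel) is [+high]. For every other candidate removal, the leftover set fails to share any single feature value that the removed segment lacks.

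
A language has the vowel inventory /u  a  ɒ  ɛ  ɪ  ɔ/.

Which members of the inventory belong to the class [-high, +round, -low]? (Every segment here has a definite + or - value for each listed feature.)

Checking each segment against [-high], [+round], [-low]: /ɔ/ (mid back rounded lax vowel) satisfies every feature; every other segment in the inventory fails at least one.

ɔ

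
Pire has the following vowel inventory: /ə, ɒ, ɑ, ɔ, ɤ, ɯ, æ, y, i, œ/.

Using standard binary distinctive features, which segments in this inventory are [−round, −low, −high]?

First, the [−round] segments are /ə, ɑ, ɤ, ɯ, æ, i/.
Within that set, [−low] gives /ə, ɤ, ɯ, i/.
Within that set, [−high] leaves /ə, ɤ/.

ə, ɤ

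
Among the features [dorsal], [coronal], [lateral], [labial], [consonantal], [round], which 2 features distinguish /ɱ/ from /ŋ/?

/ɱ/ (labiodental nasal) and /ŋ/ (velar nasal) agree on [-coronal], [-lateral], [+consonantal], [-round]. They differ on [labial] (/ɱ/ [+], /ŋ/ [-]), [dorsal] (/ɱ/ [-], /ŋ/ [+]).

[labial], [dorsal]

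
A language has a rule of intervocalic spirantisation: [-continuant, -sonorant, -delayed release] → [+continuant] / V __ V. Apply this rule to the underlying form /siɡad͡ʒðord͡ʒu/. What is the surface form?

The only segment in the rule's environment that also matches [-continuant, -sonorant, -delayed release] is /ɡ/. Applying [+continuant] turns the voiced velar stop into /ɣ/ (voiced velar fricative), giving [siɣad͡ʒðord͡ʒu].

[siɣad͡ʒðord͡ʒu]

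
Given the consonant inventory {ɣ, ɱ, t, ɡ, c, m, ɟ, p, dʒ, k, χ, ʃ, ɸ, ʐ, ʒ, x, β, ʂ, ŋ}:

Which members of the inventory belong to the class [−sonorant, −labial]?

ɣ, t, ɡ, c, ɟ, dʒ, k, χ, ʃ, ʐ, ʒ, x, ʂ

Eliminate segments failing any feature: /ɱ, m, ŋ/ are [+sonorant]; /p, ɸ, β/ are [+labial]. The remaining /ɣ, t, ɡ, c, ɟ, dʒ, k, χ, ʃ, ʐ, ʒ, x, ʂ/ satisfy [−sonorant], [−labial].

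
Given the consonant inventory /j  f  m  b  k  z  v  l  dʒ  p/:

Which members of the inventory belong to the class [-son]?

f, b, k, z, v, dʒ, p

The feature [sonorant] marks segments produced without turbulent airflow (nasals, liquids, glides, vowels). In this inventory /f, b, k, z, v, dʒ, p/ lack that property, so they are [-sonorant]; /j, m, l/ are [+sonorant].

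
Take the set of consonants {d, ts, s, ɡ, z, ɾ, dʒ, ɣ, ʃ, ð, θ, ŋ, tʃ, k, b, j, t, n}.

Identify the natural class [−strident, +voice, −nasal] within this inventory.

First, the [−strident] segments are /d, ɡ, ɾ, ɣ, ð, θ, ŋ, k, b, j, t, n/.
Intersecting with [+voice] gives /d, ɡ, ɾ, ɣ, ð, ŋ, b, j, n/.
Among these, [−nasal] leaves /d, ɡ, ɾ, ɣ, ð, b, j/.

d, ɡ, ɾ, ɣ, ð, b, j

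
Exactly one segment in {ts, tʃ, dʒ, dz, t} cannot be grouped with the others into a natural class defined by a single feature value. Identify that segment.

t

/tʃ, dʒ, ts, dz/ are all [+delayed release], but /t/ (voiceless alveolar stop) is [−delayed release]. No other single segment can be removed to leave a set sharing one feature value that the removed segment lacks, so /t/ is the odd one out.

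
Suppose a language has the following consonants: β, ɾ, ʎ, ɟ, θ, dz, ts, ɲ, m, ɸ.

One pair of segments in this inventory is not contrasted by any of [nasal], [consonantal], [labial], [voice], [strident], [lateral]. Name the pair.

On the given features, /ɾ/ and /ɟ/ have an identical profile: [−nasal], [+consonantal], [−labial], [+voice], [−strident], [−lateral]. No other two segments in the inventory coincide on all 6 features. (They do differ in [sonorant] and [dorsal], which are not among the given features.)

ɾ, ɟ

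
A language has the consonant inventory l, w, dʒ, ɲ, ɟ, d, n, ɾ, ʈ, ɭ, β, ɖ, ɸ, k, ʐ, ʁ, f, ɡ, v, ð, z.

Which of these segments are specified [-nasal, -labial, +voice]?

l, dʒ, ɟ, d, ɾ, ɭ, ɖ, ʐ, ʁ, ɡ, ð, z

Eliminate segments failing any feature: /w, β, ɸ, f, v/ are [+labial]; /ɲ, n/ are [+nasal]; /ʈ, k/ are [-voice]. The remaining /l, dʒ, ɟ, d, ɾ, ɭ, ɖ, ʐ, ʁ, ɡ, ð, z/ satisfy [-nasal], [-labial], [+voice].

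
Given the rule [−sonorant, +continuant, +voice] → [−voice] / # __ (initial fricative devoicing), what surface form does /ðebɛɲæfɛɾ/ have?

/ð/ satisfies [−sonorant, +continuant, +voice] and sits in # __. The [−voice] counterpart of the voiced dental fricative is /θ/. Other segments in /ðebɛɲæfɛɾ/ either fail the structural description or are not in the environment, so the surface form is [θebɛɲæfɛɾ].

[θebɛɲæfɛɾ]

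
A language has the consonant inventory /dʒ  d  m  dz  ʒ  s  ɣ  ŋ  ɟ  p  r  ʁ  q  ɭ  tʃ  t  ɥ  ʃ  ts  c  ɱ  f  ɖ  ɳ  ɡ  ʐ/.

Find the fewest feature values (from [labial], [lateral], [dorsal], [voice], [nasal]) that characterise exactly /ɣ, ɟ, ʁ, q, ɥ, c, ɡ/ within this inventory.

Every target segment is [−nasal], [+dorsal]; each remaining inventory member fails at least one of these. Each conjunct is needed — [+dorsal] alone would also admit /ŋ/; [−nasal] alone would also admit /dʒ, d, dz, ʒ, …/ — and no other single listed feature has exactly this extension, so two is the minimum.

[−nasal, +dorsal]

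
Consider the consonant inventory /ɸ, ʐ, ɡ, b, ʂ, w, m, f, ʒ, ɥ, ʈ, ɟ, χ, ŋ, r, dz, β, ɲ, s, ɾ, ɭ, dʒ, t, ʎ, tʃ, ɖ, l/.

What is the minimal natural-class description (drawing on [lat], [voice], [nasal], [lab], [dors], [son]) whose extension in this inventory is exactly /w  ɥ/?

Every target segment is [+labial], [+dorsal]; each remaining inventory member fails at least one of these. Each conjunct is needed — [+dorsal] alone would also admit /ɡ, ɟ, χ, ŋ, …/; [+labial] alone would also admit /ɸ, b, m, f, …/ — and no other single listed feature has exactly this extension, so two is the minimum.

[+lab, +dors]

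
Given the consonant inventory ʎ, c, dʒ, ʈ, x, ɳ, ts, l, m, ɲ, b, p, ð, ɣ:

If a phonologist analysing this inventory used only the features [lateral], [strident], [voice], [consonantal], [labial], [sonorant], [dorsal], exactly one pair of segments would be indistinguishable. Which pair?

/c/ (voiceless palatal stop) and /x/ (voiceless velar fricative) are both [−lateral], [−strident], [−voice], [+consonantal], [−labial], [−sonorant], [+dorsal], so none of the listed features separates them. (They do differ in [continuant] and [back], which are not among the given features.) Every other pair in the inventory differs on at least one listed feature.

c, x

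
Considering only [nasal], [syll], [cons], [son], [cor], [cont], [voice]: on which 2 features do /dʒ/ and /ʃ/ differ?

[voice], [continuant]

The two segments share [−nasal], [−syllabic], [+consonantal], [−sonorant], [+coronal]. The only features from the list on which they differ: /dʒ/ is [+voice] while /ʃ/ is [−voice]; /dʒ/ is [−continuant] while /ʃ/ is [+continuant].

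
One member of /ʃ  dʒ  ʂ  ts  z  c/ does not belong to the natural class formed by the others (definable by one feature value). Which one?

/ʃ, z, ts, ʂ, dʒ/ are all [+strident], but /c/ (voiceless palatal stop) is [-strident]. No other single segment can be removed to leave a set sharing one feature value that the removed segment lacks, so /c/ is the odd one out.

c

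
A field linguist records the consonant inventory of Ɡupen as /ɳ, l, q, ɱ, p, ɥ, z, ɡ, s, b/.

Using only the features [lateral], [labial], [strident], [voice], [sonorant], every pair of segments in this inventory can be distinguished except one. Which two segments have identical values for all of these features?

ɥ, ɱ

On the given features, /ɥ/ and /ɱ/ have an identical profile: [-lateral], [+labial], [-strident], [+voice], [+sonorant]. No other two segments in the inventory coincide on all 5 features. (They do differ in [nasal], [continuant], [round] and [dorsal], which are not among the given features.)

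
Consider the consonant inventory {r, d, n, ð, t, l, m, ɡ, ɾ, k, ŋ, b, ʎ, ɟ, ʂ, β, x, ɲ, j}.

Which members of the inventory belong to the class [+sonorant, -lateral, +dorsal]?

ŋ, ɲ, j

Eliminate segments failing any feature: /r, n, m, ɾ/ are [-dorsal]; /d, ð, t, ɡ, k, b, ɟ, ʂ, β, x/ are [-sonorant]; /l, ʎ/ are [+lateral]. The remaining /ŋ, ɲ, j/ satisfy [+sonorant], [-lateral], [+dorsal].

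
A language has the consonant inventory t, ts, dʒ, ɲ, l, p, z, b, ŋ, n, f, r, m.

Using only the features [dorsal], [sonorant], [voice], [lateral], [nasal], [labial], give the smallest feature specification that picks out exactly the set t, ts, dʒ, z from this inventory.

[−sonorant, −labial]

Every target segment is [−sonorant], [−labial]; each remaining inventory member fails at least one of these. Each conjunct is needed — [−labial] alone would also admit /ɲ, l, ŋ, n, …/; [−sonorant] alone would also admit /p, b, f/ — and no other single listed feature has exactly this extension, so two is the minimum.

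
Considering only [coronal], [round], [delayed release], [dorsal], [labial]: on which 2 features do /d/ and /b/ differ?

[labial], [coronal]

/d/ (voiced alveolar stop) and /b/ (voiced bilabial stop) agree on [-round], [-delayed release], [-dorsal]. They differ on [labial] (/d/ [-], /b/ [+]), [coronal] (/d/ [+], /b/ [-]).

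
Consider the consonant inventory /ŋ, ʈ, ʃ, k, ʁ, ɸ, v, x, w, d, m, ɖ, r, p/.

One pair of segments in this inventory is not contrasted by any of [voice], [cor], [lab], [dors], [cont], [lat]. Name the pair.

ɖ, d

/ɖ/ (voiced retroflex stop) and /d/ (voiced alveolar stop) are both [+voice], [+coronal], [-labial], [-dorsal], [-continuant], [-lateral], so none of the listed features separates them. (They do differ in [anterior], which is not among the given features.) Every other pair in the inventory differs on at least one listed feature.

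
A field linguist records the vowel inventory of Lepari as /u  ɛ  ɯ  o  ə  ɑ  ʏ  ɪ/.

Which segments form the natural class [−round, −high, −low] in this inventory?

Eliminate segments failing any feature: /u, o, ʏ/ are [+round]; /ɯ, ɪ/ are [+high]; /ɑ/ is [+low]. The remaining /ɛ, ə/ satisfy [−round], [−high], [−low].

ɛ, ə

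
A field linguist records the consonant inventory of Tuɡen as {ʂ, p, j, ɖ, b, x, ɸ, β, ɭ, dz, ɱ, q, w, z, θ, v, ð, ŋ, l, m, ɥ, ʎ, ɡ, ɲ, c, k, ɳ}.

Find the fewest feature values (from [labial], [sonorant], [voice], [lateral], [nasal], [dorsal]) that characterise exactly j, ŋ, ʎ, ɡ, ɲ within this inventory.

/j, ŋ, ʎ, ɡ, ɲ/ are all [+voice], [-labial], [+dorsal], and no other segment in the inventory matches all three values. Dropping any one of them over-generates: [-labial, +dorsal] alone would also admit /x, q, c, k/; [+voice, +dorsal] alone would also admit /w, ɥ/; [+voice, -labial] alone would also admit /ɖ, ɭ, dz, z, …/. No other combination of two listed features picks out exactly this set either, so fewer than three features will not do.

[+voice, -labial, +dorsal]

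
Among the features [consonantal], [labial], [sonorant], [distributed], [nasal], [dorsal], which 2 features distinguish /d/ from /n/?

The two segments share [+consonantal], [−labial], [−distributed], [−dorsal]. The only features from the list on which they differ: /d/ is [−sonorant] while /n/ is [+sonorant]; /d/ is [−nasal] while /n/ is [+nasal].

[sonorant], [nasal]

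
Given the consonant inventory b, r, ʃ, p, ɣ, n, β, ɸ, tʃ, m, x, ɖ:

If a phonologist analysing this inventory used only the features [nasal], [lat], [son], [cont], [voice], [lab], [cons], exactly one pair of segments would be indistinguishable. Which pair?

x, ʃ

Both /x/ and /ʃ/ are [−nasal], [−lateral], [−sonorant], [+continuant], [−voice], [−labial], [+consonantal]. Since the list omits [strident], [coronal] and [dorsal] — which do distinguish the voiceless velar fricative from the voiceless postalveolar fricative — this pair collapses; all other pairs remain distinct.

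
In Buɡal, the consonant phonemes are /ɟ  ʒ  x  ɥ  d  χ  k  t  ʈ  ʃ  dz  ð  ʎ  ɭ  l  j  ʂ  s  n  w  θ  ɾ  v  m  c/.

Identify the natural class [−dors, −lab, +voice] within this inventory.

Checking each segment against [−dorsal], [−labial], [+voice]: /ʒ/ (voiced postalveolar fricative), /d/ (voiced alveolar stop), /dz/ (voiced alveolar affricate), /ð/ (voiced dental fricative), /ɭ/ (retroflex lateral approximant), /l/ (alveolar lateral approximant), among others, satisfy every feature; every other segment in the inventory fails at least one.

ʒ, d, dz, ð, ɭ, l, n, ɾ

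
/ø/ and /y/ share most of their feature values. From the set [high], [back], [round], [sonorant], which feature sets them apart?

[high]

/ø/ (mid front rounded tense vowel) and /y/ (high front rounded tense vowel) agree on [−back], [+round], [+sonorant]. They differ on [high] (/ø/ [−], /y/ [+]).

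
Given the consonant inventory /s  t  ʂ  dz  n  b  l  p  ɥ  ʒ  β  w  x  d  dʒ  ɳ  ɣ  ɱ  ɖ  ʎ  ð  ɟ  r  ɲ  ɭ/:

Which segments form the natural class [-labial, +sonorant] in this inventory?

n, l, ɳ, ʎ, r, ɲ, ɭ

First, the [-labial] segments are /s, t, ʂ, dz, n, l, ʒ, x, d, dʒ, ɳ, ɣ, ɖ, ʎ, ð, ɟ, r, ɲ, ɭ/.
Then [+sonorant] leaves /n, l, ɳ, ʎ, r, ɲ, ɭ/.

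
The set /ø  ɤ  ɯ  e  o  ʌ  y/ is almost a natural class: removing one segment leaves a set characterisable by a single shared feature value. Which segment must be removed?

[tense] groups all but one: /o, y, e, ɯ, ø, ɤ/ share [+tense] while /ʌ/ (mid back unrounded lax vowel) alone is [−tense]. Removing any other segment would not leave a single-feature class that excludes it.

ʌ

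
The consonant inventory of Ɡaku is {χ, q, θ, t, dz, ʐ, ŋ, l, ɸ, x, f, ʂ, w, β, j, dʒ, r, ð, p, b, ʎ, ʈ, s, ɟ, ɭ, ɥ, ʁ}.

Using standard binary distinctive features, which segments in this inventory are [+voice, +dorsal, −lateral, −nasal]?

w, j, ɟ, ɥ, ʁ

Checking each segment against [+voice], [+dorsal], [−lateral], [−nasal]: /w/ (labial-velar glide), /j/ (palatal glide), /ɟ/ (voiced palatal stop), /ɥ/ (labial-palatal glide), /ʁ/ (voiced uvular fricative) satisfy every feature; every other segment in the inventory fails at least one.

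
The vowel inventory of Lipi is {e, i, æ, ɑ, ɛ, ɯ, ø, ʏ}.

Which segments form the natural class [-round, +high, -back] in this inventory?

Among the inventory, the [-round] segments are /e, i, æ, ɑ, ɛ, ɯ/.
Intersecting with [+high] gives /i, ɯ/.
Of those, [-back] leaves /i/.

i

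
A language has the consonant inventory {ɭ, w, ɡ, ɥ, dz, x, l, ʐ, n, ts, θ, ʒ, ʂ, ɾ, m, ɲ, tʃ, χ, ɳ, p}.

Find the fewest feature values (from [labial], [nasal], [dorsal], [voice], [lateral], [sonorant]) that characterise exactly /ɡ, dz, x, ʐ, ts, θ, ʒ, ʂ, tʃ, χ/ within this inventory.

Every target segment is [-sonorant], [-labial]; each remaining inventory member fails at least one of these. Each conjunct is needed — [-labial] alone would also admit /ɭ, l, n, ɾ, …/; [-sonorant] alone would also admit /p/ — and no other single listed feature has exactly this extension, so two is the minimum.

[-sonorant, -labial]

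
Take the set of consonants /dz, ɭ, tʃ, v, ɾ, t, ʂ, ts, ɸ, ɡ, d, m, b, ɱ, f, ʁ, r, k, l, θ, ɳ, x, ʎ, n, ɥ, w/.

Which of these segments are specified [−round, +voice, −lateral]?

dz, v, ɾ, ɡ, d, m, b, ɱ, ʁ, r, ɳ, n

First, the [−round] segments are /dz, ɭ, tʃ, v, ɾ, t, ʂ, ts, ɸ, ɡ, d, m, b, ɱ, f, ʁ, r, k, l, θ, ɳ, x, ʎ, n/.
Intersecting with [+voice] gives /dz, ɭ, v, ɾ, ɡ, d, m, b, ɱ, ʁ, r, l, ɳ, ʎ, n/.
Intersecting with [−lateral] leaves /dz, v, ɾ, ɡ, d, m, b, ɱ, ʁ, r, ɳ, n/.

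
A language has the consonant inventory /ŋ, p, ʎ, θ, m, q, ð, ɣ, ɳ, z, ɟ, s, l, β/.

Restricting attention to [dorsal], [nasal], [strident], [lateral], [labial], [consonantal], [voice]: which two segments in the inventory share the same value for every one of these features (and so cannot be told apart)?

ɟ, ɣ

On the given features, /ɟ/ and /ɣ/ have an identical profile: [+dorsal], [−nasal], [−strident], [−lateral], [−labial], [+consonantal], [+voice]. No other two segments in the inventory coincide on all 7 features. (They do differ in [continuant] and [back], which are not among the given features.)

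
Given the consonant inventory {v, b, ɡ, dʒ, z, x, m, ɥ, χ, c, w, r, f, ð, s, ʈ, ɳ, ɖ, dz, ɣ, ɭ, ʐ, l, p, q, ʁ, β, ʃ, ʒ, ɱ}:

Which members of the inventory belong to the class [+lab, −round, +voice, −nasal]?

v, b, β

The [+labial] segments are /v, b, m, ɥ, w, f, p, β, ɱ/.
Of those, [−round] gives /v, b, m, f, p, β, ɱ/.
Intersecting with [+voice] gives /v, b, m, β, ɱ/.
Then [−nasal] leaves /v, b, β/.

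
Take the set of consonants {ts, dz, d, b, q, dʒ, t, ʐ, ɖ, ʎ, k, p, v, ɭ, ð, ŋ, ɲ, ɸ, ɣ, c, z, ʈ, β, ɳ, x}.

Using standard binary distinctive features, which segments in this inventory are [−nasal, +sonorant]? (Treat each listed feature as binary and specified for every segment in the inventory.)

ʎ, ɭ

Eliminate segments failing any feature: /ts, dz, d, b, q, dʒ, t, ʐ, ɖ, k, p, v, ð, ɸ, ɣ, c, z, ʈ, β, x/ are [−sonorant]; /ŋ, ɲ, ɳ/ are [+nasal]. The remaining /ʎ, ɭ/ satisfy [−nasal], [+sonorant].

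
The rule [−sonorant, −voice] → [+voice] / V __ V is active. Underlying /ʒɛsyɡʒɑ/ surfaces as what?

[ʒɛzyɡʒɑ]

/s/ satisfies [−sonorant, −voice] and sits in V __ V. The [+voice] counterpart of the voiceless alveolar fricative is /z/. Other segments in /ʒɛsyɡʒɑ/ either fail the structural description or are not in the environment, so the surface form is [ʒɛzyɡʒɑ].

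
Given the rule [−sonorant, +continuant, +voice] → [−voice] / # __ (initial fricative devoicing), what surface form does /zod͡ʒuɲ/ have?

[sod͡ʒuɲ]

The only segment in the rule's environment that also matches [−sonorant, +continuant, +voice] is /z/. Applying [−voice] turns the voiced alveolar fricative into /s/ (voiceless alveolar fricative), giving [sod͡ʒuɲ].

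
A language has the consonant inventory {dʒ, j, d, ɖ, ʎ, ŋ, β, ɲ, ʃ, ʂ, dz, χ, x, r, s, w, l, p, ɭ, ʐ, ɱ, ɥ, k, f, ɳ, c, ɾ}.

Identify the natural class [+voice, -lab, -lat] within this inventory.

First, the [+voice] segments are /dʒ, j, d, ɖ, ʎ, ŋ, β, ɲ, dz, r, w, l, ɭ, ʐ, ɱ, ɥ, ɳ, ɾ/.
Among these, [-labial] gives /dʒ, j, d, ɖ, ʎ, ŋ, ɲ, dz, r, l, ɭ, ʐ, ɳ, ɾ/.
Of those, [-lateral] leaves /dʒ, j, d, ɖ, ŋ, ɲ, dz, r, ʐ, ɳ, ɾ/.

dʒ, j, d, ɖ, ŋ, ɲ, dz, r, ʐ, ɳ, ɾ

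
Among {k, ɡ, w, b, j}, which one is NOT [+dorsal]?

/ɡ, w, j, k/ are all [+dorsal]; /b/ (voiced bilabial stop) is [−dorsal].

b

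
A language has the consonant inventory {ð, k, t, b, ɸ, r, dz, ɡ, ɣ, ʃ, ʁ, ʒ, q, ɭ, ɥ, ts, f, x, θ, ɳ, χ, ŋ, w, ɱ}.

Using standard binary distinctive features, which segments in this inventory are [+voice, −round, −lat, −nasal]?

ð, b, r, dz, ɡ, ɣ, ʁ, ʒ

Checking each segment against [+voice], [−round], [−lateral], [−nasal]: /ð/ (voiced dental fricative), /b/ (voiced bilabial stop), /r/ (alveolar trill), /dz/ (voiced alveolar affricate), /ɡ/ (voiced velar stop), /ɣ/ (voiced velar fricative), among others, satisfy every feature; every other segment in the inventory fails at least one.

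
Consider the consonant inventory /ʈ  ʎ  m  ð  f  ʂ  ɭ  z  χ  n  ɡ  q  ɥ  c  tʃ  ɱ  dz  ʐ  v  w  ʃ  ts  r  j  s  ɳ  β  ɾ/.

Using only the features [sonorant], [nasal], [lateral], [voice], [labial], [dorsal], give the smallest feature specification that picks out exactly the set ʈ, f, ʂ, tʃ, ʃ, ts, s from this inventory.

The class [-voice], [-dorsal] has exactly /ʈ, f, ʂ, tʃ, ʃ, ts, s/ as its extension in this inventory. No smaller conjunction from the listed features achieves this: [-dorsal] alone would also admit /m, ð, ɭ, z, …/; [-voice] alone would also admit /χ, q, c/; and checking the remaining single features turns up none with this extension.

[-voice, -dorsal]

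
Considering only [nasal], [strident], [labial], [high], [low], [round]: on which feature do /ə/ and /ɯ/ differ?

The two segments share [−nasal], [−strident], [−labial], [−low], [−round]. The only feature from the list on which they differ: /ə/ is [−high] while /ɯ/ is [+high].

[high]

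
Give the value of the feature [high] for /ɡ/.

/ɡ/ is the voiced velar stop. The feature [high] marks segments produced with the tongue body raised; /ɡ/ has this property, so it is [+high].

[+high]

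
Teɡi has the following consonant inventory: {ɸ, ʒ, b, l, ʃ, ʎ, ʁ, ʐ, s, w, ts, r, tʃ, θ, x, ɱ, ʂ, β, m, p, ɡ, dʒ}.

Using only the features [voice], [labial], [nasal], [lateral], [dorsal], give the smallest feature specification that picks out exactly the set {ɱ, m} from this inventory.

[+nasal]

Every target segment is [+nasal] and no other inventory member is, so one feature is enough.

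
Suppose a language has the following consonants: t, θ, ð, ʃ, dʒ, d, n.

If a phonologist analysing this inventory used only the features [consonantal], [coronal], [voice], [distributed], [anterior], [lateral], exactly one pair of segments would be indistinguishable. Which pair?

/n/ (alveolar nasal) and /d/ (voiced alveolar stop) are both [+consonantal], [+coronal], [+voice], [−distributed], [+anterior], [−lateral], so none of the listed features separates them. (They do differ in [sonorant] and [nasal], which are not among the given features.) Every other pair in the inventory differs on at least one listed feature.

n, d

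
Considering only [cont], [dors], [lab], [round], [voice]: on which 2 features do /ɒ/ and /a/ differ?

The two segments share [+continuant], [+dorsal], [+voice]. The only features from the list on which they differ: /ɒ/ is [+labial] while /a/ is [-labial]; /ɒ/ is [+round] while /a/ is [-round].

[labial], [round]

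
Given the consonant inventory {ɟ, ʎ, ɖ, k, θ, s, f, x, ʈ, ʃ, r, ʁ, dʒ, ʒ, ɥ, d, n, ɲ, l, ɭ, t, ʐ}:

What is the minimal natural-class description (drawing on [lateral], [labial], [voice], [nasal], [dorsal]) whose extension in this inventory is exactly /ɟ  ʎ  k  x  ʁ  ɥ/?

[−nasal, +dorsal]

Every target segment is [−nasal], [+dorsal]; each remaining inventory member fails at least one of these. Each conjunct is needed — [+dorsal] alone would also admit /ɲ/; [−nasal] alone would also admit /ɖ, θ, s, f, …/ — and no other single listed feature has exactly this extension, so two is the minimum.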